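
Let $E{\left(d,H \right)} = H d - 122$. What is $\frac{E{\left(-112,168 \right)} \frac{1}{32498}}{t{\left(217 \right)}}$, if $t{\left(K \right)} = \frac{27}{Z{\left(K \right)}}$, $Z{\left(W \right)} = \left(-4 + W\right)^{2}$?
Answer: $- \frac{47733229}{48747} \approx -979.2$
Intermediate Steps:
$E{\left(d,H \right)} = -122 + H d$
$t{\left(K \right)} = \frac{27}{\left(-4 + K\right)^{2}}$
$\frac{E{\left(-112,168 \right)} \frac{1}{32498}}{t{\left(217 \right)}} = \frac{\left(-122 + 168 \left(-112\right)\right) \frac{1}{32498}}{27 \frac{1}{\left(-4 + 217\right)^{2}}} = \frac{\left(-122 - 18816\right) \frac{1}{32498}}{27 \cdot \frac{1}{45369}} = \frac{\left(-18938\right) \frac{1}{32498}}{27 \cdot \frac{1}{45369}} = - \frac{9469}{16249 \cdot \frac{3}{5041}} = \left(- \frac{9469}{16249}\right) \frac{5041}{3} = - \frac{47733229}{48747}$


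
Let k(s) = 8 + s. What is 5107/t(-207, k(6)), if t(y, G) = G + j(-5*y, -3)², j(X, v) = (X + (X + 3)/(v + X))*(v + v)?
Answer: 37771372/285774810785 ≈ 0.00013217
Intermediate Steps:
j(X, v) = 2*v*(X + (3 + X)/(X + v)) (j(X, v) = (X + (3 + X)/(X + v))*(2*v) = 2*v*(X + (3 + X)/(X + v)))
t(y, G) = G + 36*(3 + 10*y + 25*y²)²/(-3 - 5*y)² (t(y, G) = G + (2*(-3)*(3 - 5*y + (-5*y)² - 5*y*(-3))/(-5*y - 3))² = G + (2*(-3)*(3 - 5*y + 25*y² + 15*y)/(-3 - 5*y))² = G + (2*(-3)*(3 + 10*y + 25*y²)/(-3 - 5*y))² = G + (-6*(3 + 10*y + 25*y²)/(-3 - 5*y))² = G + 36*(3 + 10*y + 25*y²)²/(-3 - 5*y)²)
5107/t(-207, k(6)) = 5107/((8 + 6) + 36*(3 + 10*(-207) + 25*(-207)²)²/(3 + 5*(-207))²) = 5107/(14 + 36*(3 - 2070 + 25*42849)²/(3 - 1035)²) = 5107/(14 + 36*(3 - 2070 + 1071225)²/(-1032)²) = 5107/(14 + 36*(1/1065024)*1069158²) = 5107/(14 + 36*(1/1065024)*1143098828964) = 5107/(14 + 285774707241/7396) = 5107/(285774810785/7396) = 5107*(7396/285774810785) = 37771372/285774810785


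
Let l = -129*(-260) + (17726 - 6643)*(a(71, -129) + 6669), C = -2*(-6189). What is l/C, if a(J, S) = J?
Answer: 37366480/6189 ≈ 6037.6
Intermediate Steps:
C = 12378
l = 74732960 (l = -129*(-260) + (17726 - 6643)*(71 + 6669) = 33540 + 11083*6740 = 33540 + 74699420 = 74732960)
l/C = 74732960/12378 = 74732960*(1/12378) = 37366480/6189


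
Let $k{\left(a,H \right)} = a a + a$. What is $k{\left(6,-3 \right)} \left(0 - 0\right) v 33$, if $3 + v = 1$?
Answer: $0$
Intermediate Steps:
$k{\left(a,H \right)} = a + a^{2}$ ($k{\left(a,H \right)} = a^{2} + a = a + a^{2}$)
$v = -2$ ($v = -3 + 1 = -2$)
$k{\left(6,-3 \right)} \left(0 - 0\right) v 33 = 6 \left(1 + 6\right) \left(0 - 0\right) \left(-2\right) 33 = 6 \cdot 7 \left(0 + 0\right) \left(-2\right) 33 = 42 \cdot 0 \left(-2\right) 33 = 42 \cdot 0 \cdot 33 = 0 \cdot 33 = 0$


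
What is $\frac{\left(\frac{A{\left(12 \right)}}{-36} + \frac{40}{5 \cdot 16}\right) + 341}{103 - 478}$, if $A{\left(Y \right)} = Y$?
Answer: $- \frac{2047}{2250} \approx -0.90978$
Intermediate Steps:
$\frac{\left(\frac{A{\left(12 \right)}}{-36} + \frac{40}{5 \cdot 16}\right) + 341}{103 - 478} = \frac{\left(\frac{12}{-36} + \frac{40}{5 \cdot 16}\right) + 341}{103 - 478} = \frac{\left(12 \left(- \frac{1}{36}\right) + \frac{40}{80}\right) + 341}{-375} = \left(\left(- \frac{1}{3} + 40 \cdot \frac{1}{80}\right) + 341\right) \left(- \frac{1}{375}\right) = \left(\left(- \frac{1}{3} + \frac{1}{2}\right) + 341\right) \left(- \frac{1}{375}\right) = \left(\frac{1}{6} + 341\right) \left(- \frac{1}{375}\right) = \frac{2047}{6} \left(- \frac{1}{375}\right) = - \frac{2047}{2250}$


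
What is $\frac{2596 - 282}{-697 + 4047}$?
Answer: $\frac{1157}{1675} \approx 0.69075$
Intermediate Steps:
$\frac{2596 - 282}{-697 + 4047} = \frac{2314}{3350} = 2314 \cdot \frac{1}{3350} = \frac{1157}{1675}$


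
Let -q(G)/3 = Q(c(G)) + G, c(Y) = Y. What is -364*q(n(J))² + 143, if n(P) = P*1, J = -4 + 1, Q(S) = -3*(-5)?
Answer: -471601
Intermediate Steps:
Q(S) = 15
J = -3
n(P) = P
q(G) = -45 - 3*G (q(G) = -3*(15 + G) = -45 - 3*G)
-364*q(n(J))² + 143 = -364*(-45 - 3*(-3))² + 143 = -364*(-45 + 9)² + 143 = -364*(-36)² + 143 = -364*1296 + 143 = -471744 + 143 = -471601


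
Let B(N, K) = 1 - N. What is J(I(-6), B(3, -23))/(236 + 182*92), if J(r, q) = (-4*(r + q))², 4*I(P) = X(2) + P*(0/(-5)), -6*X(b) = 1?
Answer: 2401/611280 ≈ 0.0039278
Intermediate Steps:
X(b) = -⅙ (X(b) = -⅙*1 = -⅙)
I(P) = -1/24 (I(P) = (-⅙ + P*(0/(-5)))/4 = (-⅙ + P*(0*(-⅕)))/4 = (-⅙ + P*0)/4 = (-⅙ + 0)/4 = (¼)*(-⅙) = -1/24)
J(r, q) = (-4*q - 4*r)² (J(r, q) = (-4*(q + r))² = (-4*q - 4*r)²)
J(I(-6), B(3, -23))/(236 + 182*92) = (16*((1 - 1*3) - 1/24)²)/(236 + 182*92) = (16*((1 - 3) - 1/24)²)/(236 + 16744) = (16*(-2 - 1/24)²)/16980 = (16*(-49/24)²)*(1/16980) = (16*(2401/576))*(1/16980) = (2401/36)*(1/16980) = 2401/611280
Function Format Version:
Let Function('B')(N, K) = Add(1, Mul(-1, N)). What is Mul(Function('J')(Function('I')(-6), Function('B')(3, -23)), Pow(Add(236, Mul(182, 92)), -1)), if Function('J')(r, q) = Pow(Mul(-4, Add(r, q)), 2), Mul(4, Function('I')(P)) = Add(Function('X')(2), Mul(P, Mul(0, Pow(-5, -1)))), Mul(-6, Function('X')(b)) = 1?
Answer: Rational(2401, 611280) ≈ 0.0039278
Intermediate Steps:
Function('X')(b) = Rational(-1, 6) (Function('X')(b) = Mul(Rational(-1, 6), 1) = Rational(-1, 6))
Function('I')(P) = Rational(-1, 24) (Function('I')(P) = Mul(Rational(1, 4), Add(Rational(-1, 6), Mul(P, Mul(0, Pow(-5, -1))))) = Mul(Rational(1, 4), Add(Rational(-1, 6), Mul(P, Mul(0, Rational(-1, 5))))) = Mul(Rational(1, 4), Add(Rational(-1, 6), Mul(P, 0))) = Mul(Rational(1, 4), Add(Rational(-1, 6), 0)) = Mul(Rational(1, 4), Rational(-1, 6)) = Rational(-1, 24))
Function('J')(r, q) = Pow(Add(Mul(-4, q), Mul(-4, r)), 2) (Function('J')(r, q) = Pow(Mul(-4, Add(q, r)), 2) = Pow(Add(Mul(-4, q), Mul(-4, r)), 2))
Mul(Function('J')(Function('I')(-6), Function('B')(3, -23)), Pow(Add(236, Mul(182, 92)), -1)) = Mul(Mul(16, Pow(Add(Add(1, Mul(-1, 3)), Rational(-1, 24)), 2)), Pow(Add(236, Mul(182, 92)), -1)) = Mul(Mul(16, Pow(Add(Add(1, -3), Rational(-1, 24)), 2)), Pow(Add(236, 16744), -1)) = Mul(Mul(16, Pow(Add(-2, Rational(-1, 24)), 2)), Pow(16980, -1)) = Mul(Mul(16, Pow(Rational(-49, 24), 2)), Rational(1, 16980)) = Mul(Mul(16, Rational(2401, 576)), Rational(1, 16980)) = Mul(Rational(2401, 36), Rational(1, 16980)) = Rational(2401, 611280)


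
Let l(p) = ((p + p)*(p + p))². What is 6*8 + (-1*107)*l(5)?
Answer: -1069952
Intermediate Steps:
l(p) = 16*p⁴ (l(p) = ((2*p)*(2*p))² = (4*p²)² = 16*p⁴)
6*8 + (-1*107)*l(5) = 6*8 + (-1*107)*(16*5⁴) = 48 - 1712*625 = 48 - 107*10000 = 48 - 1070000 = -1069952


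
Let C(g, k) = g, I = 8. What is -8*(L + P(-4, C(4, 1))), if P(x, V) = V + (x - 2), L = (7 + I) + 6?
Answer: -152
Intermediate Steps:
L = 21 (L = (7 + 8) + 6 = 15 + 6 = 21)
P(x, V) = -2 + V + x (P(x, V) = V + (-2 + x) = -2 + V + x)
-8*(L + P(-4, C(4, 1))) = -8*(21 + (-2 + 4 - 4)) = -8*(21 - 2) = -8*19 = -152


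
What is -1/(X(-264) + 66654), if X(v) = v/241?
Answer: -241/16063350 ≈ -1.5003e-5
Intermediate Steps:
X(v) = v/241 (X(v) = v*(1/241) = v/241)
-1/(X(-264) + 66654) = -1/((1/241)*(-264) + 66654) = -1/(-264/241 + 66654) = -1/16063350/241 = -1*241/16063350 = -241/16063350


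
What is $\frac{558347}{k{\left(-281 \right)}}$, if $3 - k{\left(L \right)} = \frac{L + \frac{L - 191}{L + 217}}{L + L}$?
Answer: $\frac{2510328112}{11299} \approx 2.2217 \cdot 10^{5}$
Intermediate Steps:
$k{\left(L \right)} = 3 - \frac{L + \frac{-191 + L}{217 + L}}{2 L}$ ($k{\left(L \right)} = 3 - \frac{L + \frac{L - 191}{L + 217}}{L + L} = 3 - \frac{L + \frac{-191 + L}{217 + L}}{2 L}$)
$\frac{558347}{k{\left(-281 \right)}} = \frac{558347}{\frac{1}{2} \frac{1}{-281} \frac{1}{217 - 281} \left(191 + 5 \left(-281\right)^{2} + 1084 \left(-281\right)\right)} = \frac{558347}{\frac{1}{2} \left(- \frac{1}{281}\right) \frac{1}{-64} \left(191 + 5 \cdot 78961 - 304604\right)} = \frac{558347}{\frac{1}{2} \left(- \frac{1}{281}\right) \left(- \frac{1}{64}\right) \left(191 + 394805 - 304604\right)} = \frac{558347}{\frac{1}{2} \left(- \frac{1}{281}\right) \left(- \frac{1}{64}\right) 90392} = \frac{558347}{\frac{11299}{4496}} = 558347 \cdot \frac{4496}{11299} = \frac{2510328112}{11299}$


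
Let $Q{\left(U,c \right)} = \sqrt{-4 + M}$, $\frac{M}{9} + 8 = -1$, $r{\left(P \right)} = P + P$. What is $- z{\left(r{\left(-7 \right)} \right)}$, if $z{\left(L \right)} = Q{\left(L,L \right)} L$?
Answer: $14 i \sqrt{85} \approx 129.07 i$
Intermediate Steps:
$r{\left(P \right)} = 2 P$
$M = -81$ ($M = -72 + 9 \left(-1\right) = -72 - 9 = -81$)
$Q{\left(U,c \right)} = i \sqrt{85}$ ($Q{\left(U,c \right)} = \sqrt{-4 - 81} = \sqrt{-85} = i \sqrt{85}$)
$z{\left(L \right)} = i L \sqrt{85}$ ($z{\left(L \right)} = i \sqrt{85} L = i L \sqrt{85}$)
$- z{\left(r{\left(-7 \right)} \right)} = - i 2 \left(-7\right) \sqrt{85} = - i \left(-14\right) \sqrt{85} = - \left(-14\right) i \sqrt{85} = 14 i \sqrt{85}$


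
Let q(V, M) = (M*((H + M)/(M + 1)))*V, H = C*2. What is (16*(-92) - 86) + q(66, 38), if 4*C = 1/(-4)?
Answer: 22819/26 ≈ 877.65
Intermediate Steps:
C = -1/16 (C = (¼)/(-4) = (¼)*(-¼) = -1/16 ≈ -0.062500)
H = -⅛ (H = -1/16*2 = -⅛ ≈ -0.12500)
q(V, M) = M*V*(-⅛ + M)/(1 + M) (q(V, M) = (M*((-⅛ + M)/(M + 1)))*V = (M*((-⅛ + M)/(1 + M)))*V = (M*(-⅛ + M)/(1 + M))*V = M*V*(-⅛ + M)/(1 + M))
(16*(-92) - 86) + q(66, 38) = (16*(-92) - 86) + (⅛)*38*66*(-1 + 8*38)/(1 + 38) = (-1472 - 86) + (⅛)*38*66*(-1 + 304)/39 = -1558 + (⅛)*38*66*(1/39)*303 = -1558 + 63327/26 = 22819/26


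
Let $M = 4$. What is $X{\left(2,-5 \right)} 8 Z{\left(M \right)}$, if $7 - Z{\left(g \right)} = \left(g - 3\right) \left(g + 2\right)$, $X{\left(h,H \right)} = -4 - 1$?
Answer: $-40$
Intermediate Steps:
$X{\left(h,H \right)} = -5$ ($X{\left(h,H \right)} = -4 - 1 = -5$)
$Z{\left(g \right)} = 7 - \left(-3 + g\right) \left(2 + g\right)$ ($Z{\left(g \right)} = 7 - \left(g - 3\right) \left(g + 2\right) = 7 - \left(-3 + g\right) \left(2 + g\right)$)
$X{\left(2,-5 \right)} 8 Z{\left(M \right)} = \left(-5\right) 8 \left(13 + 4 - 4^{2}\right) = - 40 \left(13 + 4 - 16\right) = \left(-40\right) 1 = -40$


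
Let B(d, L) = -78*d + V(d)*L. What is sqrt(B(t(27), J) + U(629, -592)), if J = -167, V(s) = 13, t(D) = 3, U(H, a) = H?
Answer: 4*I*sqrt(111) ≈ 42.143*I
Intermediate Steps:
B(d, L) = -78*d + 13*L
sqrt(B(t(27), J) + U(629, -592)) = sqrt((-78*3 + 13*(-167)) + 629) = sqrt((-234 - 2171) + 629) = sqrt(-2405 + 629) = sqrt(-1776) = 4*I*sqrt(111)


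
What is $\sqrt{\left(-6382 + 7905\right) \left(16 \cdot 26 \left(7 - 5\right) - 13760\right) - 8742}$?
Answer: $i \sqrt{19698086} \approx 4438.3 i$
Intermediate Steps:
$\sqrt{\left(-6382 + 7905\right) \left(16 \cdot 26 \left(7 - 5\right) - 13760\right) - 8742} = \sqrt{1523 \left(416 \left(7 - 5\right) - 13760\right) - 8742} = \sqrt{1523 \left(416 \cdot 2 - 13760\right) - 8742} = \sqrt{1523 \left(832 - 13760\right) - 8742} = \sqrt{1523 \left(-12928\right) - 8742} = \sqrt{-19689344 - 8742} = \sqrt{-19698086} = i \sqrt{19698086}$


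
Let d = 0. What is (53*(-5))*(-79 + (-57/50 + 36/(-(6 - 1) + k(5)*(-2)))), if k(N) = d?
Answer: 231451/10 ≈ 23145.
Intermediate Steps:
k(N) = 0
(53*(-5))*(-79 + (-57/50 + 36/(-(6 - 1) + k(5)*(-2)))) = (53*(-5))*(-79 + (-57/50 + 36/(-(6 - 1) + 0*(-2)))) = -265*(-79 + (-57*1/50 + 36/(-1*5 + 0))) = -265*(-79 + (-57/50 + 36/(-5 + 0))) = -265*(-79 + (-57/50 + 36/(-5))) = -265*(-79 + (-57/50 + 36*(-1/5))) = -265*(-79 + (-57/50 - 36/5)) = -265*(-79 - 417/50) = -265*(-4367/50) = 231451/10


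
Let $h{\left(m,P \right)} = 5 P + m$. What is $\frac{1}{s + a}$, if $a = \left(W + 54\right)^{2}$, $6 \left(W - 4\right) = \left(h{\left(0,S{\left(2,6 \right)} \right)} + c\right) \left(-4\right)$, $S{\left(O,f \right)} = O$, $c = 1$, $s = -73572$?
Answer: $- \frac{9}{639044} \approx -1.4084 \cdot 10^{-5}$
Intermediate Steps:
$h{\left(m,P \right)} = m + 5 P$
$W = - \frac{10}{3}$ ($W = 4 + \frac{\left(\left(0 + 5 \cdot 2\right) + 1\right) \left(-4\right)}{6} = 4 + \frac{\left(\left(0 + 10\right) + 1\right) \left(-4\right)}{6} = 4 + \frac{\left(10 + 1\right) \left(-4\right)}{6} = 4 + \frac{11 \left(-4\right)}{6} = 4 + \frac{1}{6} \left(-44\right) = 4 - \frac{22}{3} = - \frac{10}{3} \approx -3.3333$)
$a = \frac{23104}{9}$ ($a = \left(- \frac{10}{3} + 54\right)^{2} = \left(\frac{152}{3}\right)^{2} = \frac{23104}{9} \approx 2567.1$)
$\frac{1}{s + a} = \frac{1}{-73572 + \frac{23104}{9}} = \frac{1}{- \frac{639044}{9}} = - \frac{9}{639044}$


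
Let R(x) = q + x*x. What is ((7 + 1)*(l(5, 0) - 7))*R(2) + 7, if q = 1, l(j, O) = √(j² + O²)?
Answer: -73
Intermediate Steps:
l(j, O) = √(O² + j²)
R(x) = 1 + x² (R(x) = 1 + x*x = 1 + x²)
((7 + 1)*(l(5, 0) - 7))*R(2) + 7 = ((7 + 1)*(√(0² + 5²) - 7))*(1 + 2²) + 7 = (8*(√(0 + 25) - 7))*(1 + 4) + 7 = (8*(√25 - 7))*5 + 7 = (8*(5 - 7))*5 + 7 = (8*(-2))*5 + 7 = -16*5 + 7 = -80 + 7 = -73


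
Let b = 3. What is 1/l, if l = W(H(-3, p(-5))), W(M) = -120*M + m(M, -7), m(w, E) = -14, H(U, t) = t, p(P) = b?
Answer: -1/374 ≈ -0.0026738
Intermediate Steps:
p(P) = 3
W(M) = -14 - 120*M (W(M) = -120*M - 14 = -14 - 120*M)
l = -374 (l = -14 - 120*3 = -14 - 360 = -374)
1/l = 1/(-374) = -1/374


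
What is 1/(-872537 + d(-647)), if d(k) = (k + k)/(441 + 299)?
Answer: -370/322839337 ≈ -1.1461e-6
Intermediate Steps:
d(k) = k/370 (d(k) = (2*k)/740 = (2*k)*(1/740) = k/370)
1/(-872537 + d(-647)) = 1/(-872537 + (1/370)*(-647)) = 1/(-872537 - 647/370) = 1/(-322839337/370) = -370/322839337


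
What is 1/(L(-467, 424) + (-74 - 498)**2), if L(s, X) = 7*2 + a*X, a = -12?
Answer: 1/322110 ≈ 3.1045e-6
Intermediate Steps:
L(s, X) = 14 - 12*X (L(s, X) = 7*2 - 12*X = 14 - 12*X)
1/(L(-467, 424) + (-74 - 498)**2) = 1/((14 - 12*424) + (-74 - 498)**2) = 1/((14 - 5088) + (-572)**2) = 1/(-5074 + 327184) = 1/322110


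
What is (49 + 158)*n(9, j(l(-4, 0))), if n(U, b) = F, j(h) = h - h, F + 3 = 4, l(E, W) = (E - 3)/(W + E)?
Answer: 207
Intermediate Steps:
l(E, W) = (-3 + E)/(E + W)
F = 1 (F = -3 + 4 = 1)
j(h) = 0
n(U, b) = 1
(49 + 158)*n(9, j(l(-4, 0))) = (49 + 158)*1 = 207*1 = 207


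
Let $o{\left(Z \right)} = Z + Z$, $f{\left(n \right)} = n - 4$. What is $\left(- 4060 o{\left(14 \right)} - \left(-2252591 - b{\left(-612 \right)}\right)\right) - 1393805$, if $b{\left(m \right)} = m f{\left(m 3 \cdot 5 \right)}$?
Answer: $6365714$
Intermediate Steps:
$f{\left(n \right)} = -4 + n$
$b{\left(m \right)} = m \left(-4 + 15 m\right)$ ($b{\left(m \right)} = m \left(-4 + m 3 \cdot 5\right) = m \left(-4 + 3 m 5\right) = m \left(-4 + 15 m\right)$)
$o{\left(Z \right)} = 2 Z$
$\left(- 4060 o{\left(14 \right)} - \left(-2252591 - b{\left(-612 \right)}\right)\right) - 1393805 = \left(- 4060 \cdot 2 \cdot 14 - \left(-2252591 - - 612 \left(-4 + 15 \left(-612\right)\right)\right)\right) - 1393805 = \left(\left(-4060\right) 28 - \left(-2252591 - - 612 \left(-4 - 9180\right)\right)\right) - 1393805 = \left(-113680 - \left(-2252591 - \left(-612\right) \left(-9184\right)\right)\right) - 1393805 = \left(-113680 + \left(1683976 - \left(-568615 - 5620608\right)\right)\right) - 1393805 = \left(-113680 + \left(1683976 - -6189223\right)\right) - 1393805 = \left(-113680 + \left(1683976 + 6189223\right)\right) - 1393805 = \left(-113680 + 7873199\right) - 1393805 = 7759519 - 1393805 = 6365714$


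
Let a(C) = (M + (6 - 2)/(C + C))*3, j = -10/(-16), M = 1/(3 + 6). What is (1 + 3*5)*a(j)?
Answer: 2384/15 ≈ 158.93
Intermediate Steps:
M = ⅑ (M = 1/9 = ⅑ ≈ 0.11111)
j = 5/8 (j = -10*(-1/16) = 5/8 ≈ 0.62500)
a(C) = ⅓ + 6/C (a(C) = (⅑ + (6 - 2)/(C + C))*3 = (⅑ + 4/((2*C)))*3 = (⅑ + 4*(1/(2*C)))*3 = (⅑ + 2/C)*3 = ⅓ + 6/C)
(1 + 3*5)*a(j) = (1 + 3*5)*((18 + 5/8)/(3*(5/8))) = (1 + 15)*((⅓)*(8/5)*(149/8)) = 16*(149/15) = 2384/15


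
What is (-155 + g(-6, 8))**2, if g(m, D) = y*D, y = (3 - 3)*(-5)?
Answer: 24025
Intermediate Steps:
y = 0 (y = 0*(-5) = 0)
g(m, D) = 0 (g(m, D) = 0*D = 0)
(-155 + g(-6, 8))**2 = (-155 + 0)**2 = (-155)**2 = 24025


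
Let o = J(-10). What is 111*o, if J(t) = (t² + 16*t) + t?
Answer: -7770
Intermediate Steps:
J(t) = t² + 17*t
o = -70 (o = -10*(17 - 10) = -10*7 = -70)
111*o = 111*(-70) = -7770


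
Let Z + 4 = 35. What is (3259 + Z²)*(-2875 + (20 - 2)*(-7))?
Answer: -12664220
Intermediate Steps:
Z = 31 (Z = -4 + 35 = 31)
(3259 + Z²)*(-2875 + (20 - 2)*(-7)) = (3259 + 31²)*(-2875 + (20 - 2)*(-7)) = (3259 + 961)*(-2875 + 18*(-7)) = 4220*(-2875 - 126) = 4220*(-3001) = -12664220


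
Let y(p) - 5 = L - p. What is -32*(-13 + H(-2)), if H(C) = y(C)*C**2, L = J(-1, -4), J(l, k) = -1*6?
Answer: 288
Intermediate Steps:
J(l, k) = -6
L = -6
y(p) = -1 - p (y(p) = 5 + (-6 - p) = -1 - p)
H(C) = C**2*(-1 - C) (H(C) = (-1 - C)*C**2 = C**2*(-1 - C))
-32*(-13 + H(-2)) = -32*(-13 + (-2)**2*(-1 - 1*(-2))) = -32*(-13 + 4*(-1 + 2)) = -32*(-13 + 4*1) = -32*(-13 + 4) = -32*(-9) = 288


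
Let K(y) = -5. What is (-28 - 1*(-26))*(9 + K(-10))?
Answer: -8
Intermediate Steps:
(-28 - 1*(-26))*(9 + K(-10)) = (-28 - 1*(-26))*(9 - 5) = (-28 + 26)*4 = -2*4 = -8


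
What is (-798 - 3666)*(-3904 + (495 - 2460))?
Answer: 26199216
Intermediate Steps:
(-798 - 3666)*(-3904 + (495 - 2460)) = -4464*(-3904 - 1965) = -4464*(-5869) = 26199216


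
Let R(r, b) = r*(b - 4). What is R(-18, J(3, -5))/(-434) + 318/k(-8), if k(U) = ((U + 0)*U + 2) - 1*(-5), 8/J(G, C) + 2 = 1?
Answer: 61338/15407 ≈ 3.9812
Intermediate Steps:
J(G, C) = -8 (J(G, C) = 8/(-2 + 1) = 8/(-1) = 8*(-1) = -8)
R(r, b) = r*(-4 + b)
k(U) = 7 + U**2 (k(U) = (U*U + 2) + 5 = (U**2 + 2) + 5 = (2 + U**2) + 5 = 7 + U**2)
R(-18, J(3, -5))/(-434) + 318/k(-8) = -18*(-4 - 8)/(-434) + 318/(7 + (-8)**2) = -18*(-12)*(-1/434) + 318/(7 + 64) = 216*(-1/434) + 318/71 = -108/217 + 318*(1/71) = -108/217 + 318/71 = 61338/15407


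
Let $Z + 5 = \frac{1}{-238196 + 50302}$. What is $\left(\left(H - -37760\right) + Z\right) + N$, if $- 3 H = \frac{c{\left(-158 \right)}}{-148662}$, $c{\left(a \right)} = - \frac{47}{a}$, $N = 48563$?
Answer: $\frac{571429422803983663}{6620049385236} \approx 86318.0$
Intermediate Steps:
$H = \frac{47}{70465788}$ ($H = - \frac{- \frac{47}{-158} \frac{1}{-148662}}{3} = - \frac{\left(-47\right) \left(- \frac{1}{158}\right) \left(- \frac{1}{148662}\right)}{3} = - \frac{\frac{47}{158} \left(- \frac{1}{148662}\right)}{3} = \left(- \frac{1}{3}\right) \left(- \frac{47}{23488596}\right) = \frac{47}{70465788} \approx 6.6699 \cdot 10^{-7}$)
$Z = - \frac{939471}{187894}$ ($Z = -5 + \frac{1}{-238196 + 50302} = -5 + \frac{1}{-187894} = -5 - \frac{1}{187894} = - \frac{939471}{187894} \approx -5.0$)
$\left(\left(H - -37760\right) + Z\right) + N = \left(\left(\frac{47}{70465788} - -37760\right) - \frac{939471}{187894}\right) + 48563 = \left(\left(\frac{47}{70465788} + 37760\right) - \frac{939471}{187894}\right) + 48563 = \left(\frac{2660788154927}{70465788} - \frac{939471}{187894}\right) + 48563 = \frac{249939964508767795}{6620049385236} + 48563 = \frac{571429422803983663}{6620049385236}$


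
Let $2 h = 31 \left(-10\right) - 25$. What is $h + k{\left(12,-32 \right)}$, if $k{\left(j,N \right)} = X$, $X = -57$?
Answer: $- \frac{449}{2} \approx -224.5$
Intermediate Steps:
$k{\left(j,N \right)} = -57$
$h = - \frac{335}{2}$ ($h = \frac{31 \left(-10\right) - 25}{2} = \frac{-310 - 25}{2} = \frac{1}{2} \left(-335\right) = - \frac{335}{2} \approx -167.5$)
$h + k{\left(12,-32 \right)} = - \frac{335}{2} - 57 = - \frac{449}{2}$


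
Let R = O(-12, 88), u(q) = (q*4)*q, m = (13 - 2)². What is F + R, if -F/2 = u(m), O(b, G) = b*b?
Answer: -116984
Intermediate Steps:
O(b, G) = b²
m = 121 (m = 11² = 121)
u(q) = 4*q² (u(q) = (4*q)*q = 4*q²)
R = 144 (R = (-12)² = 144)
F = -117128 (F = -8*121² = -8*14641 = -2*58564 = -117128)
F + R = -117128 + 144 = -116984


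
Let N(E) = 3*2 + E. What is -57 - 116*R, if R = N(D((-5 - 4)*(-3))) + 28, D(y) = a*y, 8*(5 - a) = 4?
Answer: -18095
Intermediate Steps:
a = 9/2 (a = 5 - 1/8*4 = 5 - 1/2 = 9/2 ≈ 4.5000)
D(y) = 9*y/2
N(E) = 6 + E
R = 311/2 (R = (6 + 9*((-5 - 4)*(-3))/2) + 28 = (6 + 9*(-9*(-3))/2) + 28 = (6 + (9/2)*27) + 28 = (6 + 243/2) + 28 = 255/2 + 28 = 311/2 ≈ 155.50)
-57 - 116*R = -57 - 116*311/2 = -57 - 18038 = -18095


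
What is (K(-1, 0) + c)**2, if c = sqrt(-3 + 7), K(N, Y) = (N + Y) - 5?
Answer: 16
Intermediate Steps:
K(N, Y) = -5 + N + Y
c = 2 (c = sqrt(4) = 2)
(K(-1, 0) + c)**2 = ((-5 - 1 + 0) + 2)**2 = (-6 + 2)**2 = (-4)**2 = 16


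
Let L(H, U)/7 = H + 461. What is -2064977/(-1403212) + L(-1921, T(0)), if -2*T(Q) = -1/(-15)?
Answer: -14338761663/1403212 ≈ -10219.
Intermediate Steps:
T(Q) = -1/30 (T(Q) = -(-1)/(2*(-15)) = -(-1)*(-1)/(2*15) = -1/2*1/15 = -1/30)
L(H, U) = 3227 + 7*H (L(H, U) = 7*(H + 461) = 7*(461 + H) = 3227 + 7*H)
-2064977/(-1403212) + L(-1921, T(0)) = -2064977/(-1403212) + (3227 + 7*(-1921)) = -2064977*(-1/1403212) + (3227 - 13447) = 2064977/1403212 - 10220 = -14338761663/1403212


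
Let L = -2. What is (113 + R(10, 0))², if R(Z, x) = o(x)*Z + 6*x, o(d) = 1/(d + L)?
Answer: 11664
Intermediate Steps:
o(d) = 1/(-2 + d) (o(d) = 1/(d - 2) = 1/(-2 + d))
R(Z, x) = 6*x + Z/(-2 + x) (R(Z, x) = Z/(-2 + x) + 6*x = 6*x + Z/(-2 + x))
(113 + R(10, 0))² = (113 + (10 + 6*0*(-2 + 0))/(-2 + 0))² = (113 + (10 + 6*0*(-2))/(-2))² = (113 - (10 + 0)/2)² = (113 - ½*10)² = (113 - 5)² = 108² = 11664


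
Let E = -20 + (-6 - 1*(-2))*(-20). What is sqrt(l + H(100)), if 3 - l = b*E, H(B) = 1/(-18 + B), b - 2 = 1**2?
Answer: I*sqrt(1190066)/82 ≈ 13.304*I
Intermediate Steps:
b = 3 (b = 2 + 1**2 = 2 + 1 = 3)
E = 60 (E = -20 + (-6 + 2)*(-20) = -20 - 4*(-20) = -20 + 80 = 60)
l = -177 (l = 3 - 3*60 = 3 - 1*180 = 3 - 180 = -177)
sqrt(l + H(100)) = sqrt(-177 + 1/(-18 + 100)) = sqrt(-177 + 1/82) = sqrt(-14513/82) = I*sqrt(1190066)/82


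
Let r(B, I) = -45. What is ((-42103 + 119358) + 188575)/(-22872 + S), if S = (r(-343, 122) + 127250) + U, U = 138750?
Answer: 265830/243083 ≈ 1.0936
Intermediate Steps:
S = 265955 (S = (-45 + 127250) + 138750 = 127205 + 138750 = 265955)
((-42103 + 119358) + 188575)/(-22872 + S) = ((-42103 + 119358) + 188575)/(-22872 + 265955) = (77255 + 188575)/243083 = 265830*(1/243083) = 265830/243083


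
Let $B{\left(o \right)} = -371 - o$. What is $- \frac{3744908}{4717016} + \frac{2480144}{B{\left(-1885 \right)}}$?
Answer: $\frac{1461651142449}{892695278} \approx 1637.3$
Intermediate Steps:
$- \frac{3744908}{4717016} + \frac{2480144}{B{\left(-1885 \right)}} = - \frac{3744908}{4717016} + \frac{2480144}{-371 - -1885} = \left(-3744908\right) \frac{1}{4717016} + \frac{2480144}{-371 + 1885} = - \frac{936227}{1179254} + \frac{2480144}{1514} = - \frac{936227}{1179254} + 2480144 \cdot \frac{1}{1514} = - \frac{936227}{1179254} + \frac{1240072}{757} = \frac{1461651142449}{892695278}$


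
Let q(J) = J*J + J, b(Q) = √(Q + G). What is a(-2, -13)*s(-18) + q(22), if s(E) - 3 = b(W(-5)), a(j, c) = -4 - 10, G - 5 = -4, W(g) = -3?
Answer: 464 - 14*I*√2 ≈ 464.0 - 19.799*I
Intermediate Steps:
G = 1 (G = 5 - 4 = 1)
a(j, c) = -14
b(Q) = √(1 + Q) (b(Q) = √(Q + 1) = √(1 + Q))
q(J) = J + J² (q(J) = J² + J = J + J²)
s(E) = 3 + I*√2 (s(E) = 3 + √(1 - 3) = 3 + √(-2) = 3 + I*√2)
a(-2, -13)*s(-18) + q(22) = -14*(3 + I*√2) + 22*(1 + 22) = (-42 - 14*I*√2) + 22*23 = (-42 - 14*I*√2) + 506 = 464 - 14*I*√2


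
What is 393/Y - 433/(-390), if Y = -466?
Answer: 12127/45435 ≈ 0.26691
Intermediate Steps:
393/Y - 433/(-390) = 393/(-466) - 433/(-390) = 393*(-1/466) - 433*(-1/390) = -393/466 + 433/390 = 12127/45435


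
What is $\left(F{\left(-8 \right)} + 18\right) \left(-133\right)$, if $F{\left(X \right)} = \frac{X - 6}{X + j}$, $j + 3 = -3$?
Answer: $-2527$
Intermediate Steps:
$j = -6$ ($j = -3 - 3 = -6$)
$F{\left(X \right)} = 1$ ($F{\left(X \right)} = \frac{X - 6}{X - 6} = \frac{X - 6}{-6 + X} = \frac{-6 + X}{-6 + X} = 1$)
$\left(F{\left(-8 \right)} + 18\right) \left(-133\right) = \left(1 + 18\right) \left(-133\right) = 19 \left(-133\right) = -2527$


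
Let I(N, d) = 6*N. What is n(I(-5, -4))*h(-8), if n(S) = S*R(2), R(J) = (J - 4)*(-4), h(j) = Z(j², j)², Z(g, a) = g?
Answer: -983040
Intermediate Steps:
h(j) = j⁴ (h(j) = (j²)² = j⁴)
R(J) = 16 - 4*J (R(J) = (-4 + J)*(-4) = 16 - 4*J)
n(S) = 8*S (n(S) = S*(16 - 4*2) = S*(16 - 8) = S*8 = 8*S)
n(I(-5, -4))*h(-8) = (8*(6*(-5)))*(-8)⁴ = (8*(-30))*4096 = -240*4096 = -983040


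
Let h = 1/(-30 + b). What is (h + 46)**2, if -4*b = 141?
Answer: 144048004/68121 ≈ 2114.6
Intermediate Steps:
b = -141/4 (b = -1/4*141 = -141/4 ≈ -35.250)
h = -4/261 (h = 1/(-30 - 141/4) = 1/(-261/4) = -4/261 ≈ -0.015326)
(h + 46)**2 = (-4/261 + 46)**2 = (12002/261)**2 = 144048004/68121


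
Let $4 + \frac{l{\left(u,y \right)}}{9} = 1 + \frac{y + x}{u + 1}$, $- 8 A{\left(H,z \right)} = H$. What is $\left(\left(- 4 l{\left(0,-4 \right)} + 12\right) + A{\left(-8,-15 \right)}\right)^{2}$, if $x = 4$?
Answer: $14641$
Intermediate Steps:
$A{\left(H,z \right)} = - \frac{H}{8}$
$l{\left(u,y \right)} = -27 + \frac{9 \left(4 + y\right)}{1 + u}$ ($l{\left(u,y \right)} = -36 + 9 \left(1 + \frac{y + 4}{u + 1}\right) = -36 + 9 \left(1 + \frac{4 + y}{1 + u}\right) = -36 + \left(9 + \frac{9 \left(4 + y\right)}{1 + u}\right) = -27 + \frac{9 \left(4 + y\right)}{1 + u}$)
$\left(\left(- 4 l{\left(0,-4 \right)} + 12\right) + A{\left(-8,-15 \right)}\right)^{2} = \left(\left(- 4 \frac{9 \left(1 - 4 - 0\right)}{1 + 0} + 12\right) - -1\right)^{2} = \left(\left(- 4 \frac{9 \left(1 - 4 + 0\right)}{1} + 12\right) + 1\right)^{2} = \left(\left(- 4 \cdot 9 \cdot 1 \left(-3\right) + 12\right) + 1\right)^{2} = \left(\left(\left(-4\right) \left(-27\right) + 12\right) + 1\right)^{2} = \left(\left(108 + 12\right) + 1\right)^{2} = \left(120 + 1\right)^{2} = 121^{2} = 14641$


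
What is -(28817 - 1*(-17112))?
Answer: -45929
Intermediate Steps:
-(28817 - 1*(-17112)) = -(28817 + 17112) = -1*45929 = -45929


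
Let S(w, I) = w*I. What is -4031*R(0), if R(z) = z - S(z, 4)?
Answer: 0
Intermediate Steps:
S(w, I) = I*w
R(z) = -3*z (R(z) = z - 4*z = -3*z)
-4031*R(0) = -(-12093)*0 = -4031*0 = 0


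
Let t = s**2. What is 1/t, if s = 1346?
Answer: 1/1811716 ≈ 5.5196e-7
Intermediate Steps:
t = 1811716 (t = 1346**2 = 1811716)
1/t = 1/1811716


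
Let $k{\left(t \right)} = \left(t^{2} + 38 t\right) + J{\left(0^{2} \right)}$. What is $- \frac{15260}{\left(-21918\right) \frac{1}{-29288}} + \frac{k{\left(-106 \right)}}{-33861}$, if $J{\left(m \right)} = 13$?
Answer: $- \frac{2522303373593}{123694233} \approx -20391.0$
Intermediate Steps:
$k{\left(t \right)} = 13 + t^{2} + 38 t$ ($k{\left(t \right)} = \left(t^{2} + 38 t\right) + 13 = 13 + t^{2} + 38 t$)
$- \frac{15260}{\left(-21918\right) \frac{1}{-29288}} + \frac{k{\left(-106 \right)}}{-33861} = - \frac{15260}{\left(-21918\right) \frac{1}{-29288}} + \frac{13 + \left(-106\right)^{2} + 38 \left(-106\right)}{-33861} = - \frac{15260}{\left(-21918\right) \left(- \frac{1}{29288}\right)} + \left(13 + 11236 - 4028\right) \left(- \frac{1}{33861}\right) = - \frac{15260}{\frac{10959}{14644}} + 7221 \left(- \frac{1}{33861}\right) = \left(-15260\right) \frac{14644}{10959} - \frac{2407}{11287} = - \frac{223467440}{10959} - \frac{2407}{11287} = - \frac{2522303373593}{123694233}$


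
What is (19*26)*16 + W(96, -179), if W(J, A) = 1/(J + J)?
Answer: 1517569/192 ≈ 7904.0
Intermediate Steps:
W(J, A) = 1/(2*J)
(19*26)*16 + W(96, -179) = (19*26)*16 + (½)/96 = 494*16 + (½)*(1/96) = 7904 + 1/192 = 1517569/192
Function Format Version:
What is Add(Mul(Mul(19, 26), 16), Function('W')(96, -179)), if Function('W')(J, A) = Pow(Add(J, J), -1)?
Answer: Rational(1517569, 192) ≈ 7904.0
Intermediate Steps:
Function('W')(J, A) = Mul(Rational(1, 2), Pow(J, -1)) (Function('W')(J, A) = Pow(Mul(2, J), -1) = Mul(Rational(1, 2), Pow(J, -1)))
Add(Mul(Mul(19, 26), 16), Function('W')(96, -179)) = Add(Mul(Mul(19, 26), 16), Mul(Rational(1, 2), Pow(96, -1))) = Add(Mul(494, 16), Mul(Rational(1, 2), Rational(1, 96))) = Add(7904, Rational(1, 192)) = Rational(1517569, 192)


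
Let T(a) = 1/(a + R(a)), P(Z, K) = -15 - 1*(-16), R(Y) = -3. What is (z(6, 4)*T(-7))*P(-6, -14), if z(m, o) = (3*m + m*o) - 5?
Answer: -37/10 ≈ -3.7000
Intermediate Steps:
z(m, o) = -5 + 3*m + m*o
P(Z, K) = 1 (P(Z, K) = -15 + 16 = 1)
T(a) = 1/(-3 + a) (T(a) = 1/(a - 3) = 1/(-3 + a))
(z(6, 4)*T(-7))*P(-6, -14) = ((-5 + 3*6 + 6*4)/(-3 - 7))*1 = ((-5 + 18 + 24)/(-10))*1 = (37*(-⅒))*1 = -37/10*1 = -37/10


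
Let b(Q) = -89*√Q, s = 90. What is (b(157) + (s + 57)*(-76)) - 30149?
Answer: -41321 - 89*√157 ≈ -42436.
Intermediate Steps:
(b(157) + (s + 57)*(-76)) - 30149 = (-89*√157 + (90 + 57)*(-76)) - 30149 = (-89*√157 + 147*(-76)) - 30149 = (-89*√157 - 11172) - 30149 = (-11172 - 89*√157) - 30149 = -41321 - 89*√157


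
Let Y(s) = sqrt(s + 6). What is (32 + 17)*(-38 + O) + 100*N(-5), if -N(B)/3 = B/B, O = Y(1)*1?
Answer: -2162 + 49*sqrt(7) ≈ -2032.4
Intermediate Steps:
Y(s) = sqrt(6 + s)
O = sqrt(7) (O = sqrt(6 + 1)*1 = sqrt(7)*1 = sqrt(7) ≈ 2.6458)
N(B) = -3 (N(B) = -3*B/B = -3*1 = -3)
(32 + 17)*(-38 + O) + 100*N(-5) = (32 + 17)*(-38 + sqrt(7)) + 100*(-3) = 49*(-38 + sqrt(7)) - 300 = (-1862 + 49*sqrt(7)) - 300 = -2162 + 49*sqrt(7)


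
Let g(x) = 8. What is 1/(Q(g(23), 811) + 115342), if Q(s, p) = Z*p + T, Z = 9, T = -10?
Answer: 1/122631 ≈ 8.1545e-6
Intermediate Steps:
Q(s, p) = -10 + 9*p (Q(s, p) = 9*p - 10 = -10 + 9*p)
1/(Q(g(23), 811) + 115342) = 1/((-10 + 9*811) + 115342) = 1/((-10 + 7299) + 115342) = 1/(7289 + 115342) = 1/122631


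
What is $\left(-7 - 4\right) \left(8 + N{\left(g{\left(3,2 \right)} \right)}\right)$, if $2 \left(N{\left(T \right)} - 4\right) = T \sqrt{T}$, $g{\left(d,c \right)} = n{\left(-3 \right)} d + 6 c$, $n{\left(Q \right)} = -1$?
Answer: $- \frac{561}{2} \approx -280.5$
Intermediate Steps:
$g{\left(d,c \right)} = - d + 6 c$
$N{\left(T \right)} = 4 + \frac{T^{\frac{3}{2}}}{2}$ ($N{\left(T \right)} = 4 + \frac{T \sqrt{T}}{2} = 4 + \frac{T^{\frac{3}{2}}}{2}$)
$\left(-7 - 4\right) \left(8 + N{\left(g{\left(3,2 \right)} \right)}\right) = \left(-7 - 4\right) \left(8 + \left(4 + \frac{\left(\left(-1\right) 3 + 6 \cdot 2\right)^{\frac{3}{2}}}{2}\right)\right) = - 11 \left(8 + \left(4 + \frac{\left(-3 + 12\right)^{\frac{3}{2}}}{2}\right)\right) = - 11 \left(8 + \left(4 + \frac{9^{\frac{3}{2}}}{2}\right)\right) = - 11 \left(8 + \left(4 + \frac{1}{2} \cdot 27\right)\right) = - 11 \left(8 + \left(4 + \frac{27}{2}\right)\right) = - 11 \left(8 + \frac{35}{2}\right) = \left(-11\right) \frac{51}{2} = - \frac{561}{2}$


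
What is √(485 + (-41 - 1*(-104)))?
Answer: 2*√137 ≈ 23.409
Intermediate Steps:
√(485 + (-41 - 1*(-104))) = √(485 + (-41 + 104)) = √(485 + 63) = √548 = 2*√137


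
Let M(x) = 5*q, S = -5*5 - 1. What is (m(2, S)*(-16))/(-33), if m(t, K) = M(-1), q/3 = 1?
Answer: 80/11 ≈ 7.2727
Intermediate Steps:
q = 3 (q = 3*1 = 3)
S = -26 (S = -25 - 1 = -26)
M(x) = 15 (M(x) = 5*3 = 15)
m(t, K) = 15
(m(2, S)*(-16))/(-33) = (15*(-16))/(-33) = -240*(-1/33) = 80/11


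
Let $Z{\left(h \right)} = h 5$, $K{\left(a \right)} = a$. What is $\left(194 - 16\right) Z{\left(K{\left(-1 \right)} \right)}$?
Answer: $-890$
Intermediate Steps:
$Z{\left(h \right)} = 5 h$
$\left(194 - 16\right) Z{\left(K{\left(-1 \right)} \right)} = \left(194 - 16\right) 5 \left(-1\right) = \left(194 - 16\right) \left(-5\right) = 178 \left(-5\right) = -890$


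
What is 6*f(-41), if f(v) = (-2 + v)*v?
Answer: 10578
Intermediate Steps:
f(v) = v*(-2 + v)
6*f(-41) = 6*(-41*(-2 - 41)) = 6*(-41*(-43)) = 6*1763 = 10578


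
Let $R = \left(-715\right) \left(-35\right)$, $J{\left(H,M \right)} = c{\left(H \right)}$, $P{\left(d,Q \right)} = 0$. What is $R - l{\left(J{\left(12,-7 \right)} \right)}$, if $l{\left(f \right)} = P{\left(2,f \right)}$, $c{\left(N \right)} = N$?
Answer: $25025$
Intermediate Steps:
$J{\left(H,M \right)} = H$
$l{\left(f \right)} = 0$
$R = 25025$
$R - l{\left(J{\left(12,-7 \right)} \right)} = 25025 - 0 = 25025 + 0 = 25025$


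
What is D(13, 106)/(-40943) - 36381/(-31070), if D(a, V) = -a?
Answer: 1489951193/1272099010 ≈ 1.1713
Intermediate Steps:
D(13, 106)/(-40943) - 36381/(-31070) = -1*13/(-40943) - 36381/(-31070) = -13*(-1/40943) - 36381*(-1/31070) = 13/40943 + 36381/31070 = 1489951193/1272099010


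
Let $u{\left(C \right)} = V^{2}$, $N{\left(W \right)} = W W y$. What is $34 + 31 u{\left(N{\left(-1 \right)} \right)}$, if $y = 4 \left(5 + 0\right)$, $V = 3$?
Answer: $313$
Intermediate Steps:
$y = 20$ ($y = 4 \cdot 5 = 20$)
$N{\left(W \right)} = 20 W^{2}$ ($N{\left(W \right)} = W W 20 = W^{2} \cdot 20 = 20 W^{2}$)
$u{\left(C \right)} = 9$ ($u{\left(C \right)} = 3^{2} = 9$)
$34 + 31 u{\left(N{\left(-1 \right)} \right)} = 34 + 31 \cdot 9 = 34 + 279 = 313$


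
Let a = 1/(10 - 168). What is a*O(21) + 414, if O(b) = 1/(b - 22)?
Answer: 65413/158 ≈ 414.01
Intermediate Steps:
O(b) = 1/(-22 + b)
a = -1/158 (a = 1/(-158) = -1/158 ≈ -0.0063291)
a*O(21) + 414 = -1/(158*(-22 + 21)) + 414 = -1/158/(-1) + 414 = -1/158*(-1) + 414 = 1/158 + 414 = 65413/158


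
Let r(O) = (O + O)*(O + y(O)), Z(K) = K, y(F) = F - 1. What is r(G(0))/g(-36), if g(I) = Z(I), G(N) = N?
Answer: 0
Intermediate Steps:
y(F) = -1 + F
r(O) = 2*O*(-1 + 2*O) (r(O) = (O + O)*(O + (-1 + O)) = (2*O)*(-1 + 2*O) = 2*O*(-1 + 2*O))
g(I) = I
r(G(0))/g(-36) = (2*0*(-1 + 2*0))/(-36) = (2*0*(-1 + 0))*(-1/36) = (2*0*(-1))*(-1/36) = 0*(-1/36) = 0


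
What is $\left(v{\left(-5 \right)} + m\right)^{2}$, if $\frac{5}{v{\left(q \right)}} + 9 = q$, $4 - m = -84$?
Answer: $\frac{1505529}{196} \approx 7681.3$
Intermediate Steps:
$m = 88$ ($m = 4 - -84 = 4 + 84 = 88$)
$v{\left(q \right)} = \frac{5}{-9 + q}$
$\left(v{\left(-5 \right)} + m\right)^{2} = \left(\frac{5}{-9 - 5} + 88\right)^{2} = \left(\frac{5}{-14} + 88\right)^{2} = \left(5 \left(- \frac{1}{14}\right) + 88\right)^{2} = \left(- \frac{5}{14} + 88\right)^{2} = \left(\frac{1227}{14}\right)^{2} = \frac{1505529}{196}$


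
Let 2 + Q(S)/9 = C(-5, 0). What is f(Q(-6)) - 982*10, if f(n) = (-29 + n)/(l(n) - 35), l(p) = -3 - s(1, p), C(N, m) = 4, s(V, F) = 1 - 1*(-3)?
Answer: -412429/42 ≈ -9819.7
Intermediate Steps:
s(V, F) = 4 (s(V, F) = 1 + 3 = 4)
l(p) = -7 (l(p) = -3 - 1*4 = -3 - 4 = -7)
Q(S) = 18 (Q(S) = -18 + 9*4 = -18 + 36 = 18)
f(n) = 29/42 - n/42 (f(n) = (-29 + n)/(-7 - 35) = (-29 + n)/(-42) = (-29 + n)*(-1/42) = 29/42 - n/42)
f(Q(-6)) - 982*10 = (29/42 - 1/42*18) - 982*10 = (29/42 - 3/7) - 9820 = 11/42 - 9820 = -412429/42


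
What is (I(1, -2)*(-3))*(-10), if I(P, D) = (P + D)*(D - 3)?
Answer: 150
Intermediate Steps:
I(P, D) = (-3 + D)*(D + P) (I(P, D) = (D + P)*(-3 + D) = (-3 + D)*(D + P))
(I(1, -2)*(-3))*(-10) = (((-2)**2 - 3*(-2) - 3*1 - 2*1)*(-3))*(-10) = ((4 + 6 - 3 - 2)*(-3))*(-10) = (5*(-3))*(-10) = -15*(-10) = 150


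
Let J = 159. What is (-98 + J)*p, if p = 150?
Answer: 9150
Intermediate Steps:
(-98 + J)*p = (-98 + 159)*150 = 61*150 = 9150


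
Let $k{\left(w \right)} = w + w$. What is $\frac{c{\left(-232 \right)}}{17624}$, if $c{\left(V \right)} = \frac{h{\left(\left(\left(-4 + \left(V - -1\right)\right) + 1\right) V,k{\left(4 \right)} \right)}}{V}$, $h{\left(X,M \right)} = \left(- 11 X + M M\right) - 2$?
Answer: $\frac{298553}{2044384} \approx 0.14604$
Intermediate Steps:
$k{\left(w \right)} = 2 w$
$h{\left(X,M \right)} = -2 + M^{2} - 11 X$ ($h{\left(X,M \right)} = \left(- 11 X + M^{2}\right) - 2 = \left(M^{2} - 11 X\right) - 2 = -2 + M^{2} - 11 X$)
$c{\left(V \right)} = \frac{62 - 11 V \left(-2 + V\right)}{V}$ ($c{\left(V \right)} = \frac{-2 + \left(2 \cdot 4\right)^{2} - 11 \left(\left(-4 + \left(V - -1\right)\right) + 1\right) V}{V} = \frac{-2 + 8^{2} - 11 \left(\left(-4 + \left(V + 1\right)\right) + 1\right) V}{V} = \frac{-2 + 64 - 11 \left(\left(-4 + \left(1 + V\right)\right) + 1\right) V}{V} = \frac{-2 + 64 - 11 \left(\left(-3 + V\right) + 1\right) V}{V} = \frac{-2 + 64 - 11 \left(-2 + V\right) V}{V} = \frac{-2 + 64 - 11 V \left(-2 + V\right)}{V} = \frac{62 - 11 V \left(-2 + V\right)}{V}$)
$\frac{c{\left(-232 \right)}}{17624} = \frac{22 - -2552 + \frac{62}{-232}}{17624} = \left(22 + 2552 + 62 \left(- \frac{1}{232}\right)\right) \frac{1}{17624} = \left(22 + 2552 - \frac{31}{116}\right) \frac{1}{17624} = \frac{298553}{116} \cdot \frac{1}{17624} = \frac{298553}{2044384}$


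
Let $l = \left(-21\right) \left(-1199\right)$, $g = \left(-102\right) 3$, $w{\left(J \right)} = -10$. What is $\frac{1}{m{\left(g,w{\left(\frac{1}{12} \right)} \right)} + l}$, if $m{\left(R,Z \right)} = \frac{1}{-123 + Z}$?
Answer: $\frac{133}{3348806} \approx 3.9716 \cdot 10^{-5}$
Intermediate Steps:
$g = -306$
$l = 25179$
$\frac{1}{m{\left(g,w{\left(\frac{1}{12} \right)} \right)} + l} = \frac{1}{\frac{1}{-123 - 10} + 25179} = \frac{1}{\frac{1}{-133} + 25179} = \frac{1}{- \frac{1}{133} + 25179} = \frac{1}{\frac{3348806}{133}} = \frac{133}{3348806}$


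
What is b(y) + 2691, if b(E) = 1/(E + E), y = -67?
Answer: 360593/134 ≈ 2691.0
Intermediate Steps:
b(E) = 1/(2*E)
b(y) + 2691 = (1/2)/(-67) + 2691 = (1/2)*(-1/67) + 2691 = -1/134 + 2691 = 360593/134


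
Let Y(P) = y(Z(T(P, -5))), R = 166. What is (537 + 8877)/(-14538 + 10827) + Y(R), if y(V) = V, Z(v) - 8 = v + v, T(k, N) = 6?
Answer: 21602/1237 ≈ 17.463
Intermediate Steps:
Z(v) = 8 + 2*v (Z(v) = 8 + (v + v) = 8 + 2*v)
Y(P) = 20 (Y(P) = 8 + 2*6 = 8 + 12 = 20)
(537 + 8877)/(-14538 + 10827) + Y(R) = (537 + 8877)/(-14538 + 10827) + 20 = 9414/(-3711) + 20 = 9414*(-1/3711) + 20 = -3138/1237 + 20 = 21602/1237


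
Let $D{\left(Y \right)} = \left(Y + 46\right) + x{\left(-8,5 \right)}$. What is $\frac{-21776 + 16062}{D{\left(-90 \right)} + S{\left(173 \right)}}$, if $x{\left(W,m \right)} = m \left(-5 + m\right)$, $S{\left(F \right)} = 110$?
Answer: $- \frac{2857}{33} \approx -86.576$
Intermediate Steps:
$D{\left(Y \right)} = 46 + Y$ ($D{\left(Y \right)} = \left(Y + 46\right) + 5 \left(-5 + 5\right) = \left(46 + Y\right) + 5 \cdot 0 = \left(46 + Y\right) + 0 = 46 + Y$)
$\frac{-21776 + 16062}{D{\left(-90 \right)} + S{\left(173 \right)}} = \frac{-21776 + 16062}{\left(46 - 90\right) + 110} = - \frac{5714}{-44 + 110} = - \frac{5714}{66} = \left(-5714\right) \frac{1}{66} = - \frac{2857}{33}$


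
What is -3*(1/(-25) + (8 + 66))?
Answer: -5547/25 ≈ -221.88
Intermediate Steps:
-3*(1/(-25) + (8 + 66)) = -3*(-1/25 + 74) = -3*1849/25 = -5547/25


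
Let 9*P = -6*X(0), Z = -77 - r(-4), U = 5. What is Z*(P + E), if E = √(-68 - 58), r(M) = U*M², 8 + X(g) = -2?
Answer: -3140/3 - 471*I*√14 ≈ -1046.7 - 1762.3*I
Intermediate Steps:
X(g) = -10 (X(g) = -8 - 2 = -10)
r(M) = 5*M²
Z = -157 (Z = -77 - 5*(-4)² = -77 - 5*16 = -77 - 1*80 = -77 - 80 = -157)
P = 20/3 (P = (-6*(-10))/9 = (⅑)*60 = 20/3 ≈ 6.6667)
E = 3*I*√14 (E = √(-126) = 3*I*√14 ≈ 11.225*I)
Z*(P + E) = -157*(20/3 + 3*I*√14) = -3140/3 - 471*I*√14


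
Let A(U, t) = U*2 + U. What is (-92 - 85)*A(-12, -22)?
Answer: 6372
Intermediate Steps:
A(U, t) = 3*U (A(U, t) = 2*U + U = 3*U)
(-92 - 85)*A(-12, -22) = (-92 - 85)*(3*(-12)) = -177*(-36) = 6372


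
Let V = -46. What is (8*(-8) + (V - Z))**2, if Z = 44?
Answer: 23716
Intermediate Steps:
(8*(-8) + (V - Z))**2 = (8*(-8) + (-46 - 1*44))**2 = (-64 + (-46 - 44))**2 = (-64 - 90)**2 = (-154)**2 = 23716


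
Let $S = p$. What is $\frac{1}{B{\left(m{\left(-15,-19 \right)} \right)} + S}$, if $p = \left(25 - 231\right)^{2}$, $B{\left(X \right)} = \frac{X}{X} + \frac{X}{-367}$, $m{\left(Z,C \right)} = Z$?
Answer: $\frac{367}{15574394} \approx 2.3564 \cdot 10^{-5}$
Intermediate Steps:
$B{\left(X \right)} = 1 - \frac{X}{367}$ ($B{\left(X \right)} = 1 + X \left(- \frac{1}{367}\right) = 1 - \frac{X}{367}$)
$p = 42436$ ($p = \left(-206\right)^{2} = 42436$)
$S = 42436$
$\frac{1}{B{\left(m{\left(-15,-19 \right)} \right)} + S} = \frac{1}{\left(1 - - \frac{15}{367}\right) + 42436} = \frac{1}{\left(1 + \frac{15}{367}\right) + 42436} = \frac{1}{\frac{382}{367} + 42436} = \frac{1}{\frac{15574394}{367}} = \frac{367}{15574394}$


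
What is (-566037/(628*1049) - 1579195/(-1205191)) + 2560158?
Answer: 2032627780385371889/793946085452 ≈ 2.5602e+6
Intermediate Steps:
(-566037/(628*1049) - 1579195/(-1205191)) + 2560158 = (-566037/658772 - 1579195*(-1/1205191)) + 2560158 = (-566037*1/658772 + 1579195/1205191) + 2560158 = (-566037/658772 + 1579195/1205191) + 2560158 = 358146750473/793946085452 + 2560158 = 2032627780385371889/793946085452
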